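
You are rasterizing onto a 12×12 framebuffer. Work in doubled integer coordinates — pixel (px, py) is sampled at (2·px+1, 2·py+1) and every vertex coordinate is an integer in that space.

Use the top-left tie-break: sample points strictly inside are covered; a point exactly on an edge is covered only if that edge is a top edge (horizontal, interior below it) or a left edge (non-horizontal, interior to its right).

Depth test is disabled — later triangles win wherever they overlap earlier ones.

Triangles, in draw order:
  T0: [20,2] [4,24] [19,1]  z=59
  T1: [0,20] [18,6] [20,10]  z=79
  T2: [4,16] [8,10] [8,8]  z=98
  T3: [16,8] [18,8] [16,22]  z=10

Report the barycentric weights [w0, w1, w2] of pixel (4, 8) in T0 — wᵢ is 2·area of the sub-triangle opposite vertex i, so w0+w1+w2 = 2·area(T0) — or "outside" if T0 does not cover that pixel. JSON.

T0:
  2·area = 38
  edge (20, 2)→(4, 24): d=(-16,22) right/bottom  bias=-1
  edge (4, 24)→(19, 1): d=(15,-23) top-left  bias=+0
  edge (19, 1)→(20, 2): d=(1,1) right/bottom  bias=-1
    (9,0)@(19, 1): e=[38,0,0] → .  [on edge]
    (9,1)@(19, 3): e=[6,30,2] → X
    (10,1)@(21, 3): e=[-38,76,0] → .  [on edge]
    (8,2)@(17, 5): e=[18,14,6] → X
    (9,2)@(19, 5): e=[-26,60,4] → .
    (11,2)@(23, 5): e=[-114,152,0] → .  [on edge]
    (8,3)@(17, 7): e=[-14,44,8] → .
    (6,5)@(13, 11): e=[10,12,16] → X
    (7,5)@(15, 11): e=[-34,58,14] → .
    (6,6)@(13, 13): e=[-22,42,18] → .
    (4,8)@(9, 17): e=[2,10,26] → X
    (5,8)@(11, 17): e=[-42,56,24] → .
  covered (4 px):
    . . . . . . . . . . . .
    . . . . . . . . . X . .
    . . . . . . . . X . . .
    . . . . . . . . . . . .
    . . . . . . . . . . . .
    . . . . . . X . . . . .
    . . . . . . . . . . . .
    . . . . . . . . . . . .
    . . . . X . . . . . . .
    . . . . . . . . . . . .
    . . . . . . . . . . . .
    . . . . . . . . . . . .
T1:
  2·area = 100
  edge (0, 20)→(18, 6): d=(18,-14) top-left  bias=+0
  edge (18, 6)→(20, 10): d=(2,4) right/bottom  bias=-1
  edge (20, 10)→(0, 20): d=(-20,10) right/bottom  bias=-1
    (8,3)@(17, 7): e=[4,6,90] → X
    (9,3)@(19, 7): e=[32,-2,70] → .
    (7,4)@(15, 9): e=[12,18,70] → X
    (9,4)@(19, 9): e=[68,2,30] → X
    (10,4)@(21, 9): e=[96,-6,10] → .
    (6,5)@(13, 11): e=[20,30,50] → X
    (9,5)@(19, 11): e=[104,6,-10] → .
    (4,6)@(9, 13): e=[0,50,50] → X  [on edge]
    (5,6)@(11, 13): e=[28,42,30] → X
    (7,6)@(15, 13): e=[84,26,-10] → .
    (8,6)@(17, 13): e=[112,18,-30] → .
    (3,7)@(7, 15): e=[8,62,30] → X
  covered (13 px):
    . . . . . . . . . . . .
    . . . . . . . . . . . .
    . . . . . . . . . . . .
    . . . . . . . . X . . .
    . . . . . . . X X X . .
    . . . . . . X X X . . .
    . . . . X X X . . . . .
    . . . X X . . . . . . .
    . . X . . . . . . . . .
    . . . . . . . . . . . .
    . . . . . . . . . . . .
    . . . . . . . . . . . .
T2:
  2·area = 8  (B↔C swapped to make it positive)
  edge (4, 16)→(8, 8): d=(4,-8) top-left  bias=+0
  edge (8, 8)→(8, 10): d=(0,2) right/bottom  bias=-1
  edge (8, 10)→(4, 16): d=(-4,6) right/bottom  bias=-1
    (3,5)@(7, 11): e=[4,2,2] → X
    (4,5)@(9, 11): e=[20,-2,-10] → .
    (3,6)@(7, 13): e=[12,2,-6] → .
  covered (1 px):
    . . . . . . . . . . . .
    . . . . . . . . . . . .
    . . . . . . . . . . . .
    . . . . . . . . . . . .
    . . . . . . . . . . . .
    . . . X . . . . . . . .
    . . . . . . . . . . . .
    . . . . . . . . . . . .
    . . . . . . . . . . . .
    . . . . . . . . . . . .
    . . . . . . . . . . . .
    . . . . . . . . . . . .
T3:
  2·area = 28
  edge (16, 8)→(18, 8): d=(2,0) top-left  bias=+0
  edge (18, 8)→(16, 22): d=(-2,14) right/bottom  bias=-1
  edge (16, 22)→(16, 8): d=(0,-14) top-left  bias=+0
    (9,0)@(19, 1): e=[-14,0,42] → .  [on edge]
    (8,4)@(17, 9): e=[2,12,14] → X
    (9,4)@(19, 9): e=[2,-16,42] → .
    (8,5)@(17, 11): e=[6,8,14] → X
    (9,5)@(19, 11): e=[6,-20,42] → .
    (8,6)@(17, 13): e=[10,4,14] → X
    (9,6)@(19, 13): e=[10,-24,42] → .
    (8,7)@(17, 15): e=[14,0,14] → .  [on edge]
  covered (3 px):
    . . . . . . . . . . . .
    . . . . . . . . . . . .
    . . . . . . . . . . . .
    . . . . . . . . . . . .
    . . . . . . . . X . . .
    . . . . . . . . X . . .
    . . . . . . . . X . . .
    . . . . . . . . . . . .
    . . . . . . . . . . . .
    . . . . . . . . . . . .
    . . . . . . . . . . . .
    . . . . . . . . . . . .

Answer: [10,26,2]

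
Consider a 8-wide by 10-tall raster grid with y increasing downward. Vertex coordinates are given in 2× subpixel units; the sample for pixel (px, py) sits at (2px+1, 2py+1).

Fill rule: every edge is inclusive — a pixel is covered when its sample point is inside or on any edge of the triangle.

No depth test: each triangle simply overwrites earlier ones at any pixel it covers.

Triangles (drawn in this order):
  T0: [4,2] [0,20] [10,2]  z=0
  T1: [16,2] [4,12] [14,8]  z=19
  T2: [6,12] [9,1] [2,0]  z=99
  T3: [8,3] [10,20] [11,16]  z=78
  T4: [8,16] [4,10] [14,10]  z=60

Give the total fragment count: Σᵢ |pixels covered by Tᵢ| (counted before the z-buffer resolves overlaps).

T0:
  2·area = 108  (B↔C swapped to make it positive)
  edge (4, 2)→(10, 2): d=(6,0) inclusive
  edge (10, 2)→(0, 20): d=(-10,18) inclusive
  edge (0, 20)→(4, 2): d=(4,-18) inclusive
    (2,1)@(5, 3): e=[6,80,22] → #
    (3,1)@(7, 3): e=[6,44,58] → #
    (4,1)@(9, 3): e=[6,8,94] → #
    (5,1)@(11, 3): e=[6,-28,130] → ·
    (2,2)@(5, 5): e=[18,60,30] → #
    (4,2)@(9, 5): e=[18,-12,102] → ·
    (1,3)@(3, 7): e=[30,76,2] → #
    (4,3)@(9, 7): e=[30,-32,110] → ·
    (1,4)@(3, 9): e=[42,56,10] → #
    (3,4)@(7, 9): e=[42,-16,82] → ·
    (1,5)@(3, 11): e=[54,36,18] → #
    (2,5)@(5, 11): e=[54,0,54] → #  [on edge]
  covered (14 px):
    · · · · · · · ·
    · · # # # · · ·
    · · # # · · · ·
    · # # # · · · ·
    · # # · · · · ·
    · # # · · · · ·
    · # · · · · · ·
    · · · · · · · ·
    # · · · · · · ·
    · · · · · · · ·
T1:
  2·area = 52  (B↔C swapped to make it positive)
  edge (16, 2)→(14, 8): d=(-2,6) inclusive
  edge (14, 8)→(4, 12): d=(-10,4) inclusive
  edge (4, 12)→(16, 2): d=(12,-10) inclusive
    (7,1)@(15, 3): e=[4,46,2] → #
    (6,2)@(13, 5): e=[12,34,6] → #
    (7,2)@(15, 5): e=[0,26,26] → #  [on edge]
    (5,3)@(11, 7): e=[20,22,10] → #
    (7,3)@(15, 7): e=[-4,6,50] → ·
    (4,4)@(9, 9): e=[28,10,14] → #
    (6,4)@(13, 9): e=[4,-6,54] → ·
    (4,5)@(9, 11): e=[24,-10,38] → ·
    (5,5)@(11, 11): e=[12,-18,58] → ·
    (6,5)@(13, 11): e=[0,-26,78] → ·  [on edge]
    (5,8)@(11, 17): e=[0,-78,130] → ·  [on edge]
  covered (7 px):
    · · · · · · · ·
    · · · · · · · #
    · · · · · · # #
    · · · · · # # ·
    · · · · # # · ·
    · · · · · · · ·
    · · · · · · · ·
    · · · · · · · ·
    · · · · · · · ·
    · · · · · · · ·
T2:
  2·area = 80  (B↔C swapped to make it positive)
  edge (6, 12)→(2, 0): d=(-4,-12) inclusive
  edge (2, 0)→(9, 1): d=(7,1) inclusive
  edge (9, 1)→(6, 12): d=(-3,11) inclusive
    (1,0)@(3, 1): e=[8,6,66] → #
    (2,0)@(5, 1): e=[32,4,44] → #
    (3,0)@(7, 1): e=[56,2,22] → #
    (4,0)@(9, 1): e=[80,0,0] → #  [on edge]
    (5,0)@(11, 1): e=[104,-2,-22] → ·
    (1,1)@(3, 3): e=[0,20,60] → #  [on edge]
    (4,1)@(9, 3): e=[72,14,-6] → ·
    (1,2)@(3, 5): e=[-8,34,54] → ·
    (2,2)@(5, 5): e=[16,32,32] → #
    (4,2)@(9, 5): e=[64,28,-12] → ·
    (2,3)@(5, 7): e=[8,46,26] → #
    (4,3)@(9, 7): e=[56,42,-18] → ·
    (2,4)@(5, 9): e=[0,60,20] → #  [on edge]
    (3,7)@(7, 15): e=[0,100,-20] → ·  [on edge]
  covered (12 px):
    · # # # # · · ·
    · # # # · · · ·
    · · # # · · · ·
    · · # # · · · ·
    · · # · · · · ·
    · · · · · · · ·
    · · · · · · · ·
    · · · · · · · ·
    · · · · · · · ·
    · · · · · · · ·
T3:
  2·area = 25  (B↔C swapped to make it positive)
  edge (8, 3)→(11, 16): d=(3,13) inclusive
  edge (11, 16)→(10, 20): d=(-1,4) inclusive
  edge (10, 20)→(8, 3): d=(-2,-17) inclusive
    (4,4)@(9, 9): e=[5,15,5] → #
    (5,4)@(11, 9): e=[-21,7,39] → ·
    (4,5)@(9, 11): e=[11,13,1] → #
    (5,5)@(11, 11): e=[-15,5,35] → ·
    (4,6)@(9, 13): e=[17,11,-3] → ·
  covered (2 px):
    · · · · · · · ·
    · · · · · · · ·
    · · · · · · · ·
    · · · · · · · ·
    · · · · # · · ·
    · · · · # · · ·
    · · · · · · · ·
    · · · · · · · ·
    · · · · · · · ·
    · · · · · · · ·
T4:
  2·area = 60
  edge (8, 16)→(4, 10): d=(-4,-6) inclusive
  edge (4, 10)→(14, 10): d=(10,0) inclusive
  edge (14, 10)→(8, 16): d=(-6,6) inclusive
    (7,4)@(15, 9): e=[70,-10,0] → ·  [on edge]
    (2,5)@(5, 11): e=[2,10,48] → #
    (3,5)@(7, 11): e=[14,10,36] → #
    (4,5)@(9, 11): e=[26,10,24] → #
    (5,5)@(11, 11): e=[38,10,12] → #
    (6,5)@(13, 11): e=[50,10,0] → #  [on edge]
    (7,5)@(15, 11): e=[62,10,-12] → ·
    (2,6)@(5, 13): e=[-6,30,36] → ·
    (3,6)@(7, 13): e=[6,30,24] → #
    (5,6)@(11, 13): e=[30,30,0] → #  [on edge]
    (6,6)@(13, 13): e=[42,30,-12] → ·
    (3,7)@(7, 15): e=[-2,50,12] → ·
    (4,7)@(9, 15): e=[10,50,0] → #  [on edge]
    (3,8)@(7, 17): e=[-10,70,0] → ·  [on edge]
    (2,9)@(5, 19): e=[-30,90,0] → ·  [on edge]
  covered (9 px):
    · · · · · · · ·
    · · · · · · · ·
    · · · · · · · ·
    · · · · · · · ·
    · · · · · · · ·
    · · # # # # # ·
    · · · # # # · ·
    · · · · # · · ·
    · · · · · · · ·
    · · · · · · · ·

Answer: 44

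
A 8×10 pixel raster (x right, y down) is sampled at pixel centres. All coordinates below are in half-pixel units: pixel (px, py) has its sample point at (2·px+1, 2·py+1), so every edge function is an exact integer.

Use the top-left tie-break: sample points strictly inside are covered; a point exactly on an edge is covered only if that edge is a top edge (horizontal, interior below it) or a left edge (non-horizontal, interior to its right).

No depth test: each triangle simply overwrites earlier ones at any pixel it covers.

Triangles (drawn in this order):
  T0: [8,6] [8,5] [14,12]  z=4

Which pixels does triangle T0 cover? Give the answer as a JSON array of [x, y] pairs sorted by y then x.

T0:
  2·area = 6
  edge (8, 6)→(8, 5): d=(0,-1) top-left  bias=+0
  edge (8, 5)→(14, 12): d=(6,7) right/bottom  bias=-1
  edge (14, 12)→(8, 6): d=(-6,-6) top-left  bias=+0
    (1,0)@(3, 1): e=[-5,11,0] → .  [on edge]
    (2,1)@(5, 3): e=[-3,9,0] → .  [on edge]
    (3,2)@(7, 5): e=[-1,7,0] → .  [on edge]
    (4,3)@(9, 7): e=[1,5,0] → X  [on edge]
    (5,3)@(11, 7): e=[3,-9,12] → .
    (4,4)@(9, 9): e=[1,17,-12] → .
    (5,4)@(11, 9): e=[3,3,0] → X  [on edge]
    (6,4)@(13, 9): e=[5,-11,12] → .
    (5,5)@(11, 11): e=[3,15,-12] → .
    (6,5)@(13, 11): e=[5,1,0] → X  [on edge]
    (7,5)@(15, 11): e=[7,-13,12] → .
    (6,6)@(13, 13): e=[5,13,-12] → .
    (7,6)@(15, 13): e=[7,-1,0] → .  [on edge]
  covered (3 px):
    . . . . . . . .
    . . . . . . . .
    . . . . . . . .
    . . . . X . . .
    . . . . . X . .
    . . . . . . X .
    . . . . . . . .
    . . . . . . . .
    . . . . . . . .
    . . . . . . . .

Answer: [[4,3],[5,4],[6,5]]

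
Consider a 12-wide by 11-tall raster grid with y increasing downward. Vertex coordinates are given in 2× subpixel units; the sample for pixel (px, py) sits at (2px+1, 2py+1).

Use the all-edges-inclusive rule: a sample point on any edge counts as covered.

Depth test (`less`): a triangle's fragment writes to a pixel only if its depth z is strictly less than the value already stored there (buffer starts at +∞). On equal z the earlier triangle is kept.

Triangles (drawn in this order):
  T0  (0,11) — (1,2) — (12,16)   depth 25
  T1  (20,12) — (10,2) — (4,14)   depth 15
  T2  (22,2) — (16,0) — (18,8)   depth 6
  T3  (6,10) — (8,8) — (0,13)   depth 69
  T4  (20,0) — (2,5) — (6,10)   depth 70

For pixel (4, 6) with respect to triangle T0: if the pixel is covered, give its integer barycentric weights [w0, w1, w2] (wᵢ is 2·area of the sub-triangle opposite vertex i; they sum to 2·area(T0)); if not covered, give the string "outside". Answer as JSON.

T0:
  2·area = 113
  edge (0, 11)→(1, 2): d=(1,-9) inclusive
  edge (1, 2)→(12, 16): d=(11,14) inclusive
  edge (12, 16)→(0, 11): d=(-12,-5) inclusive
    (0,1)@(1, 3): e=[1,11,101] → #
    (1,1)@(3, 3): e=[19,-17,111] → ·
    (0,2)@(1, 5): e=[3,33,77] → #
    (1,2)@(3, 5): e=[21,5,87] → #
    (2,2)@(5, 5): e=[39,-23,97] → ·
    (0,3)@(1, 7): e=[5,55,53] → #
    (2,3)@(5, 7): e=[41,-1,73] → ·
    (0,4)@(1, 9): e=[7,77,29] → #
    (2,4)@(5, 9): e=[43,21,49] → #
    (3,4)@(7, 9): e=[61,-7,59] → ·
    (0,5)@(1, 11): e=[9,99,5] → #
    (3,5)@(7, 11): e=[63,15,35] → #
  covered (16 px):
    · · · · · · · · · · · ·
    # · · · · · · · · · · ·
    # # · · · · · · · · · ·
    # # · · · · · · · · · ·
    # # # · · · · · · · · ·
    # # # # · · · · · · · ·
    · · # # # · · · · · · ·
    · · · · · # · · · · · ·
    · · · · · · · · · · · ·
    · · · · · · · · · · · ·
    · · · · · · · · · · · ·
T1:
  2·area = 180  (B↔C swapped to make it positive)
  edge (20, 12)→(4, 14): d=(-16,2) inclusive
  edge (4, 14)→(10, 2): d=(6,-12) inclusive
  edge (10, 2)→(20, 12): d=(10,10) inclusive
    (4,0)@(9, 1): e=[198,-18,0] → ·  [on edge]
    (5,1)@(11, 3): e=[162,18,0] → #  [on edge]
    (6,1)@(13, 3): e=[158,42,-20] → ·
    (4,2)@(9, 5): e=[134,6,40] → #
    (6,2)@(13, 5): e=[126,54,0] → #  [on edge]
    (7,2)@(15, 5): e=[122,78,-20] → ·
    (4,3)@(9, 7): e=[102,18,60] → #
    (7,3)@(15, 7): e=[90,90,0] → #  [on edge]
    (8,3)@(17, 7): e=[86,114,-20] → ·
    (3,4)@(7, 9): e=[74,6,100] → #
    (8,4)@(17, 9): e=[54,126,0] → #  [on edge]
    (9,4)@(19, 9): e=[50,150,-20] → ·
    (9,5)@(19, 11): e=[18,162,0] → #  [on edge]
    (10,6)@(21, 13): e=[-18,198,0] → ·  [on edge]
    (11,7)@(23, 15): e=[-54,234,0] → ·  [on edge]
  covered (25 px):
    · · · · · · · · · · · ·
    · · · · · # · · · · · ·
    · · · · # # # · · · · ·
    · · · · # # # # · · · ·
    · · · # # # # # # · · ·
    · · · # # # # # # # · ·
    · · # # # # · · · · · ·
    · · · · · · · · · · · ·
    · · · · · · · · · · · ·
    · · · · · · · · · · · ·
    · · · · · · · · · · · ·
T2:
  2·area = 44  (B↔C swapped to make it positive)
  edge (22, 2)→(18, 8): d=(-4,6) inclusive
  edge (18, 8)→(16, 0): d=(-2,-8) inclusive
  edge (16, 0)→(22, 2): d=(6,2) inclusive
    (8,0)@(17, 1): e=[34,6,4] → #
    (9,0)@(19, 1): e=[22,22,0] → #  [on edge]
    (10,0)@(21, 1): e=[10,38,-4] → ·
    (8,1)@(17, 3): e=[26,2,16] → #
    (10,1)@(21, 3): e=[2,34,8] → #
    (11,1)@(23, 3): e=[-10,50,4] → ·
    (8,2)@(17, 5): e=[18,-2,28] → ·
    (9,2)@(19, 5): e=[6,14,24] → #
    (10,2)@(21, 5): e=[-6,30,20] → ·
    (9,3)@(19, 7): e=[-2,10,36] → ·
  covered (6 px):
    · · · · · · · · # # · ·
    · · · · · · · · # # # ·
    · · · · · · · · · # · ·
    · · · · · · · · · · · ·
    · · · · · · · · · · · ·
    · · · · · · · · · · · ·
    · · · · · · · · · · · ·
    · · · · · · · · · · · ·
    · · · · · · · · · · · ·
    · · · · · · · · · · · ·
    · · · · · · · · · · · ·
T3:
  2·area = 6  (B↔C swapped to make it positive)
  edge (6, 10)→(0, 13): d=(-6,3) inclusive
  edge (0, 13)→(8, 8): d=(8,-5) inclusive
  edge (8, 8)→(6, 10): d=(-2,2) inclusive
    (7,0)@(15, 1): e=[27,-21,0] → ·  [on edge]
    (6,1)@(13, 3): e=[21,-15,0] → ·  [on edge]
    (5,2)@(11, 5): e=[15,-9,0] → ·  [on edge]
    (4,3)@(9, 7): e=[9,-3,0] → ·  [on edge]
    (3,4)@(7, 9): e=[3,3,0] → #  [on edge]
    (4,4)@(9, 9): e=[-3,13,-4] → ·
    (2,5)@(5, 11): e=[-3,9,0] → ·  [on edge]
    (3,5)@(7, 11): e=[-9,19,-4] → ·
    (1,6)@(3, 13): e=[-9,15,0] → ·  [on edge]
    (0,7)@(1, 15): e=[-15,21,0] → ·  [on edge]
  covered (1 px):
    · · · · · · · · · · · ·
    · · · · · · · · · · · ·
    · · · · · · · · · · · ·
    · · · · · · · · · · · ·
    · · · # · · · · · · · ·
    · · · · · · · · · · · ·
    · · · · · · · · · · · ·
    · · · · · · · · · · · ·
    · · · · · · · · · · · ·
    · · · · · · · · · · · ·
    · · · · · · · · · · · ·
T4:
  2·area = 110  (B↔C swapped to make it positive)
  edge (20, 0)→(6, 10): d=(-14,10) inclusive
  edge (6, 10)→(2, 5): d=(-4,-5) inclusive
  edge (2, 5)→(20, 0): d=(18,-5) inclusive
    (8,0)@(17, 1): e=[16,91,3] → #
    (9,0)@(19, 1): e=[-4,101,13] → ·
    (5,1)@(11, 3): e=[48,53,9] → #
    (6,1)@(13, 3): e=[28,63,19] → #
    (7,1)@(15, 3): e=[8,73,29] → #
    (8,1)@(17, 3): e=[-12,83,39] → ·
    (1,2)@(3, 5): e=[100,5,5] → #
    (2,2)@(5, 5): e=[80,15,15] → #
    (3,2)@(7, 5): e=[60,25,25] → #
    (4,2)@(9, 5): e=[40,35,35] → #
    (6,2)@(13, 5): e=[0,55,55] → #  [on edge]
    (7,2)@(15, 5): e=[-20,65,65] → ·
  covered (14 px):
    · · · · · · · · # · · ·
    · · · · · # # # · · · ·
    · # # # # # # · · · · ·
    · · # # # · · · · · · ·
    · · · # · · · · · · · ·
    · · · · · · · · · · · ·
    · · · · · · · · · · · ·
    · · · · · · · · · · · ·
    · · · · · · · · · · · ·
    · · · · · · · · · · · ·
    · · · · · · · · · · · ·

Final: [9,21,83]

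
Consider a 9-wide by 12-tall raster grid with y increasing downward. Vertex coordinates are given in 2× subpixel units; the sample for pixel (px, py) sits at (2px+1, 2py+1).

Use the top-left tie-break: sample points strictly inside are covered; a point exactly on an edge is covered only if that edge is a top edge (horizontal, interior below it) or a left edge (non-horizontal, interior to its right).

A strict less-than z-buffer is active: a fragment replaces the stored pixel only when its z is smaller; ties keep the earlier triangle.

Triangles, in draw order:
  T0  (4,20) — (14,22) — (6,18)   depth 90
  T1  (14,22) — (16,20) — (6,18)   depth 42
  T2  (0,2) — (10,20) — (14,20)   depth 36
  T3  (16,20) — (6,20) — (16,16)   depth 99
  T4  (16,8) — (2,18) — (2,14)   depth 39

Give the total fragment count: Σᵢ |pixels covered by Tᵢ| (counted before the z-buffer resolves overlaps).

T0:
  2·area = 24  (B↔C swapped to make it positive)
  edge (4, 20)→(6, 18): d=(2,-2) top-left  bias=+0
  edge (6, 18)→(14, 22): d=(8,4) right/bottom  bias=-1
  edge (14, 22)→(4, 20): d=(-10,-2) top-left  bias=+0
    (8,3)@(17, 7): e=[0,-132,156] → ·  [on edge]
    (7,4)@(15, 9): e=[0,-108,132] → ·  [on edge]
    (6,5)@(13, 11): e=[0,-84,108] → ·  [on edge]
    (5,6)@(11, 13): e=[0,-60,84] → ·  [on edge]
    (4,7)@(9, 15): e=[0,-36,60] → ·  [on edge]
    (3,8)@(7, 17): e=[0,-12,36] → ·  [on edge]
    (2,9)@(5, 19): e=[0,12,12] → #  [on edge]
    (3,9)@(7, 19): e=[4,4,16] → #
    (4,9)@(9, 19): e=[8,-4,20] → ·
    (1,10)@(3, 21): e=[0,36,-12] → ·  [on edge]
    (2,10)@(5, 21): e=[4,28,-8] → ·
    (3,10)@(7, 21): e=[8,20,-4] → ·
    (4,10)@(9, 21): e=[12,12,0] → #  [on edge]
    (0,11)@(1, 23): e=[0,60,-36] → ·  [on edge]
  covered (4 px):
    · · · · · · · · ·
    · · · · · · · · ·
    · · · · · · · · ·
    · · · · · · · · ·
    · · · · · · · · ·
    · · · · · · · · ·
    · · · · · · · · ·
    · · · · · · · · ·
    · · · · · · · · ·
    · · # # · · · · ·
    · · · · # # · · ·
    · · · · · · · · ·
T1:
  2·area = 24  (B↔C swapped to make it positive)
  edge (14, 22)→(6, 18): d=(-8,-4) top-left  bias=+0
  edge (6, 18)→(16, 20): d=(10,2) right/bottom  bias=-1
  edge (16, 20)→(14, 22): d=(-2,2) right/bottom  bias=-1
    (0,8)@(1, 17): e=[-12,0,36] → ·  [on edge]
    (4,9)@(9, 19): e=[4,4,16] → #
    (5,9)@(11, 19): e=[12,0,12] → ·  [on edge]
    (8,9)@(17, 19): e=[36,-12,0] → ·  [on edge]
    (4,10)@(9, 21): e=[-12,24,12] → ·
    (6,10)@(13, 21): e=[4,16,4] → #
    (7,10)@(15, 21): e=[12,12,0] → ·  [on edge]
    (6,11)@(13, 23): e=[-12,36,0] → ·  [on edge]
  covered (2 px):
    · · · · · · · · ·
    · · · · · · · · ·
    · · · · · · · · ·
    · · · · · · · · ·
    · · · · · · · · ·
    · · · · · · · · ·
    · · · · · · · · ·
    · · · · · · · · ·
    · · · · · · · · ·
    · · · · # · · · ·
    · · · · · · # · ·
    · · · · · · · · ·
T2:
  2·area = 72  (B↔C swapped to make it positive)
  edge (0, 2)→(14, 20): d=(14,18) right/bottom  bias=-1
  edge (14, 20)→(10, 20): d=(-4,0) right/bottom  bias=-1
  edge (10, 20)→(0, 2): d=(-10,-18) top-left  bias=+0
    (1,3)@(3, 7): e=[16,52,4] → #
    (2,3)@(5, 7): e=[-20,52,40] → ·
    (1,4)@(3, 9): e=[44,44,-16] → ·
    (2,4)@(5, 9): e=[8,44,20] → #
    (3,4)@(7, 9): e=[-28,44,56] → ·
    (2,5)@(5, 11): e=[36,36,0] → #  [on edge]
    (3,5)@(7, 11): e=[0,36,36] → ·  [on edge]
    (2,6)@(5, 13): e=[64,28,-20] → ·
    (3,6)@(7, 13): e=[28,28,16] → #
    (4,6)@(9, 13): e=[-8,28,52] → ·
    (3,7)@(7, 15): e=[56,20,-4] → ·
    (4,7)@(9, 15): e=[20,20,32] → #
  covered (9 px):
    · · · · · · · · ·
    · · · · · · · · ·
    · · · · · · · · ·
    · # · · · · · · ·
    · · # · · · · · ·
    · · # · · · · · ·
    · · · # · · · · ·
    · · · · # · · · ·
    · · · · # # · · ·
    · · · · · # # · ·
    · · · · · · · · ·
    · · · · · · · · ·
T3:
  2·area = 40
  edge (16, 20)→(6, 20): d=(-10,0) right/bottom  bias=-1
  edge (6, 20)→(16, 16): d=(10,-4) top-left  bias=+0
  edge (16, 16)→(16, 20): d=(0,4) right/bottom  bias=-1
    (7,8)@(15, 17): e=[30,6,4] → #
    (8,8)@(17, 17): e=[30,14,-4] → ·
    (4,9)@(9, 19): e=[10,2,28] → #
    (5,9)@(11, 19): e=[10,10,20] → #
    (6,9)@(13, 19): e=[10,18,12] → #
    (8,9)@(17, 19): e=[10,34,-4] → ·
    (4,10)@(9, 21): e=[-10,22,28] → ·
    (5,10)@(11, 21): e=[-10,30,20] → ·
    (6,10)@(13, 21): e=[-10,38,12] → ·
    (7,10)@(15, 21): e=[-10,46,4] → ·
  covered (5 px):
    · · · · · · · · ·
    · · · · · · · · ·
    · · · · · · · · ·
    · · · · · · · · ·
    · · · · · · · · ·
    · · · · · · · · ·
    · · · · · · · · ·
    · · · · · · · · ·
    · · · · · · · # ·
    · · · · # # # # ·
    · · · · · · · · ·
    · · · · · · · · ·
T4:
  2·area = 56
  edge (16, 8)→(2, 18): d=(-14,10) right/bottom  bias=-1
  edge (2, 18)→(2, 14): d=(0,-4) top-left  bias=+0
  edge (2, 14)→(16, 8): d=(14,-6) top-left  bias=+0
    (4,5)@(9, 11): e=[28,28,0] → #  [on edge]
    (5,5)@(11, 11): e=[8,36,12] → #
    (6,5)@(13, 11): e=[-12,44,24] → ·
    (2,6)@(5, 13): e=[40,12,4] → #
    (3,6)@(7, 13): e=[20,20,16] → #
    (4,6)@(9, 13): e=[0,28,28] → ·  [on edge]
    (5,6)@(11, 13): e=[-20,36,40] → ·
    (1,7)@(3, 15): e=[32,4,20] → #
    (3,7)@(7, 15): e=[-8,20,44] → ·
    (1,8)@(3, 17): e=[4,4,48] → #
    (2,8)@(5, 17): e=[-16,12,60] → ·
    (1,9)@(3, 19): e=[-24,4,76] → ·
  covered (7 px):
    · · · · · · · · ·
    · · · · · · · · ·
    · · · · · · · · ·
    · · · · · · · · ·
    · · · · · · · · ·
    · · · · # # · · ·
    · · # # · · · · ·
    · # # · · · · · ·
    · # · · · · · · ·
    · · · · · · · · ·
    · · · · · · · · ·
    · · · · · · · · ·

Final: 27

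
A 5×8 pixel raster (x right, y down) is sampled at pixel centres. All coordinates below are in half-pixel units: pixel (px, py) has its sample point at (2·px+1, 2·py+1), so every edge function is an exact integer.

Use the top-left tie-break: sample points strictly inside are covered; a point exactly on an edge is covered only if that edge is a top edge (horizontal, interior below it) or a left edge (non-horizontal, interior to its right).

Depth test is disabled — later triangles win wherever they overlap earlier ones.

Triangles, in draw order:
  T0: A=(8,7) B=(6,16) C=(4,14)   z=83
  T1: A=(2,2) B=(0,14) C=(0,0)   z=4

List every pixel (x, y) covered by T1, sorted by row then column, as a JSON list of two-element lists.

T0:
  2·area = 22
  edge (8, 7)→(6, 16): d=(-2,9) right/bottom  bias=-1
  edge (6, 16)→(4, 14): d=(-2,-2) top-left  bias=+0
  edge (4, 14)→(8, 7): d=(4,-7) top-left  bias=+0
    (3,4)@(7, 9): e=[5,16,1] → X
    (4,4)@(9, 9): e=[-13,20,15] → .
    (0,5)@(1, 11): e=[55,0,-33] → .  [on edge]
    (3,5)@(7, 11): e=[1,12,9] → X
    (4,5)@(9, 11): e=[-17,16,23] → .
    (1,6)@(3, 13): e=[33,0,-11] → .  [on edge]
    (2,6)@(5, 13): e=[15,4,3] → X
    (3,6)@(7, 13): e=[-3,8,17] → .
    (2,7)@(5, 15): e=[11,0,11] → X  [on edge]
    (3,7)@(7, 15): e=[-7,4,25] → .
  covered (4 px):
    . . . . .
    . . . . .
    . . . . .
    . . . . .
    . . . X .
    . . . X .
    . . X . .
    . . X . .
T1:
  2·area = 28
  edge (2, 2)→(0, 14): d=(-2,12) right/bottom  bias=-1
  edge (0, 14)→(0, 0): d=(0,-14) top-left  bias=+0
  edge (0, 0)→(2, 2): d=(2,2) right/bottom  bias=-1
    (0,0)@(1, 1): e=[14,14,0] → .  [on edge]
    (0,1)@(1, 3): e=[10,14,4] → X
    (1,1)@(3, 3): e=[-14,42,0] → .  [on edge]
    (0,2)@(1, 5): e=[6,14,8] → X
    (1,2)@(3, 5): e=[-18,42,4] → .
    (2,2)@(5, 5): e=[-42,70,0] → .  [on edge]
    (0,3)@(1, 7): e=[2,14,12] → X
    (1,3)@(3, 7): e=[-22,42,8] → .
    (3,3)@(7, 7): e=[-70,98,0] → .  [on edge]
    (0,4)@(1, 9): e=[-2,14,16] → .
    (4,4)@(9, 9): e=[-98,126,0] → .  [on edge]
  covered (3 px):
    . . . . .
    X . . . .
    X . . . .
    X . . . .
    . . . . .
    . . . . .
    . . . . .
    . . . . .

Final: [[0,1],[0,2],[0,3]]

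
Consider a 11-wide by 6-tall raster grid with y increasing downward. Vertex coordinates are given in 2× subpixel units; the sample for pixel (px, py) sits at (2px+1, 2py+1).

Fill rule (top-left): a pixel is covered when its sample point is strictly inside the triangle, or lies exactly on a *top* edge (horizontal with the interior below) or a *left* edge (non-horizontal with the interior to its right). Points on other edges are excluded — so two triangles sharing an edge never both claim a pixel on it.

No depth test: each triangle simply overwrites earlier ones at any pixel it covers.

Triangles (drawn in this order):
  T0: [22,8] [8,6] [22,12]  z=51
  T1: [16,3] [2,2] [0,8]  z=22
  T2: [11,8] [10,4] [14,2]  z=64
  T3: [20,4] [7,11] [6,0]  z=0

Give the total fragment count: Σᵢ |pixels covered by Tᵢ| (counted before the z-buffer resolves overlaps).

T0:
  2·area = 56  (B↔C swapped to make it positive)
  edge (22, 8)→(22, 12): d=(0,4) right/bottom  bias=-1
  edge (22, 12)→(8, 6): d=(-14,-6) top-left  bias=+0
  edge (8, 6)→(22, 8): d=(14,2) right/bottom  bias=-1
    (0,1)@(1, 3): e=[84,0,-28] → .  [on edge]
    (0,2)@(1, 5): e=[84,-28,0] → .  [on edge]
    (5,3)@(11, 7): e=[44,4,8] → X
    (6,3)@(13, 7): e=[36,16,4] → X
    (7,3)@(15, 7): e=[28,28,0] → .  [on edge]
    (5,4)@(11, 9): e=[44,-24,36] → .
    (6,4)@(13, 9): e=[36,-12,32] → .
    (7,4)@(15, 9): e=[28,0,28] → X  [on edge]
    (8,4)@(17, 9): e=[20,12,24] → X
    (9,4)@(19, 9): e=[12,24,20] → X
    (10,4)@(21, 9): e=[4,36,16] → X
    (7,5)@(15, 11): e=[28,-28,56] → .
  covered (7 px):
    . . . . . . . . . . .
    . . . . . . . . . . .
    . . . . . . . . . . .
    . . . . . X X . . . .
    . . . . . . . X X X X
    . . . . . . . . . . X
T1:
  2·area = 86  (B↔C swapped to make it positive)
  edge (16, 3)→(0, 8): d=(-16,5) right/bottom  bias=-1
  edge (0, 8)→(2, 2): d=(2,-6) top-left  bias=+0
  edge (2, 2)→(16, 3): d=(14,1) right/bottom  bias=-1
    (1,1)@(3, 3): e=[65,8,13] → X
    (2,1)@(5, 3): e=[55,20,11] → X
    (3,1)@(7, 3): e=[45,32,9] → X
    (4,1)@(9, 3): e=[35,44,7] → X
    (5,1)@(11, 3): e=[25,56,5] → X
    (6,1)@(13, 3): e=[15,68,3] → X
    (7,1)@(15, 3): e=[5,80,1] → X
    (8,1)@(17, 3): e=[-5,92,-1] → .
    (0,2)@(1, 5): e=[43,0,43] → X  [on edge]
    (5,2)@(11, 5): e=[-7,60,33] → .
    (6,2)@(13, 5): e=[-17,72,31] → .
    (7,2)@(15, 5): e=[-27,84,29] → .
  covered (14 px):
    . . . . . . . . . . .
    . X X X X X X X . . .
    X X X X X . . . . . .
    X X . . . . . . . . .
    . . . . . . . . . . .
    . . . . . . . . . . .
T2:
  2·area = 18
  edge (11, 8)→(10, 4): d=(-1,-4) top-left  bias=+0
  edge (10, 4)→(14, 2): d=(4,-2) top-left  bias=+0
  edge (14, 2)→(11, 8): d=(-3,6) right/bottom  bias=-1
    (6,1)@(13, 3): e=[13,2,3] → X
    (7,1)@(15, 3): e=[21,6,-9] → .
    (5,2)@(11, 5): e=[3,6,9] → X
    (6,2)@(13, 5): e=[11,10,-3] → .
    (5,3)@(11, 7): e=[1,14,3] → X
    (6,3)@(13, 7): e=[9,18,-9] → .
    (5,4)@(11, 9): e=[-1,22,-3] → .
  covered (3 px):
    . . . . . . . . . . .
    . . . . . . X . . . .
    . . . . . X . . . . .
    . . . . . X . . . . .
    . . . . . . . . . . .
    . . . . . . . . . . .
T3:
  2·area = 150
  edge (20, 4)→(7, 11): d=(-13,7) right/bottom  bias=-1
  edge (7, 11)→(6, 0): d=(-1,-11) top-left  bias=+0
  edge (6, 0)→(20, 4): d=(14,4) right/bottom  bias=-1
    (3,0)@(7, 1): e=[130,10,10] → X
    (4,0)@(9, 1): e=[116,32,2] → X
    (5,0)@(11, 1): e=[102,54,-6] → .
    (3,1)@(7, 3): e=[104,8,38] → X
    (5,1)@(11, 3): e=[76,52,22] → X
    (6,1)@(13, 3): e=[62,74,14] → X
    (7,1)@(15, 3): e=[48,96,6] → X
    (8,1)@(17, 3): e=[34,118,-2] → .
    (3,2)@(7, 5): e=[78,6,66] → X
    (8,2)@(17, 5): e=[8,116,26] → X
    (9,2)@(19, 5): e=[-6,138,18] → .
    (3,3)@(7, 7): e=[52,4,94] → X
    (3,5)@(7, 11): e=[0,0,150] → .  [on edge]
  covered (19 px):
    . . . X X . . . . . .
    . . . X X X X X . . .
    . . . X X X X X X . .
    . . . X X X X . . . .
    . . . X X . . . . . .
    . . . . . . . . . . .

Final: 43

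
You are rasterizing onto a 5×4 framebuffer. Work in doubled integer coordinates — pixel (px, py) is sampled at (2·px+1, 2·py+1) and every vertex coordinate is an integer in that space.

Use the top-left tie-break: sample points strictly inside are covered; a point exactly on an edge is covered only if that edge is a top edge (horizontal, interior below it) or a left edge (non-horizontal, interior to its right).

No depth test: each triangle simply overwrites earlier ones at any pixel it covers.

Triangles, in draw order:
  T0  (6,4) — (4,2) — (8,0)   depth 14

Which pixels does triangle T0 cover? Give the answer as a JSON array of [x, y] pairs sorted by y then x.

T0:
  2·area = 12
  edge (6, 4)→(4, 2): d=(-2,-2) top-left  bias=+0
  edge (4, 2)→(8, 0): d=(4,-2) top-left  bias=+0
  edge (8, 0)→(6, 4): d=(-2,4) right/bottom  bias=-1
    (1,0)@(3, 1): e=[0,-6,18] → ·  [on edge]
    (3,0)@(7, 1): e=[8,2,2] → █
    (4,0)@(9, 1): e=[12,6,-6] → ·
    (2,1)@(5, 3): e=[0,6,6] → █  [on edge]
    (3,1)@(7, 3): e=[4,10,-2] → ·
    (2,2)@(5, 5): e=[-4,14,2] → ·
    (3,2)@(7, 5): e=[0,18,-6] → ·  [on edge]
    (4,3)@(9, 7): e=[0,30,-18] → ·  [on edge]
  covered (2 px):
    · · · █ ·
    · · █ · ·
    · · · · ·
    · · · · ·

Final: [[3,0],[2,1]]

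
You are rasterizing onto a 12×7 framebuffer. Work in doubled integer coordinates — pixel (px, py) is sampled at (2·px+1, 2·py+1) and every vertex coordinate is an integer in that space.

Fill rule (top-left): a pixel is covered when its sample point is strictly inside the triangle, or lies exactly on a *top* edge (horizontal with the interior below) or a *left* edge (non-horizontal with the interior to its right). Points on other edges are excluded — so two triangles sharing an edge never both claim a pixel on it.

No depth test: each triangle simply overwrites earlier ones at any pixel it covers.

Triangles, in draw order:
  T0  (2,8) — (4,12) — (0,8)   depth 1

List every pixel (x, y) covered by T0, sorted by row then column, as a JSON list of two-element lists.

T0:
  2·area = 8
  edge (2, 8)→(4, 12): d=(2,4) right/bottom  bias=-1
  edge (4, 12)→(0, 8): d=(-4,-4) top-left  bias=+0
  edge (0, 8)→(2, 8): d=(2,0) top-left  bias=+0
    (0,4)@(1, 9): e=[6,0,2] → █  [on edge]
    (1,4)@(3, 9): e=[-2,8,2] → ·
    (0,5)@(1, 11): e=[10,-8,6] → ·
    (1,5)@(3, 11): e=[2,0,6] → █  [on edge]
    (2,5)@(5, 11): e=[-6,8,6] → ·
    (1,6)@(3, 13): e=[6,-8,10] → ·
    (2,6)@(5, 13): e=[-2,0,10] → ·  [on edge]
  covered (2 px):
    · · · · · · · · · · · ·
    · · · · · · · · · · · ·
    · · · · · · · · · · · ·
    · · · · · · · · · · · ·
    █ · · · · · · · · · · ·
    · █ · · · · · · · · · ·
    · · · · · · · · · · · ·

Result: [[0,4],[1,5]]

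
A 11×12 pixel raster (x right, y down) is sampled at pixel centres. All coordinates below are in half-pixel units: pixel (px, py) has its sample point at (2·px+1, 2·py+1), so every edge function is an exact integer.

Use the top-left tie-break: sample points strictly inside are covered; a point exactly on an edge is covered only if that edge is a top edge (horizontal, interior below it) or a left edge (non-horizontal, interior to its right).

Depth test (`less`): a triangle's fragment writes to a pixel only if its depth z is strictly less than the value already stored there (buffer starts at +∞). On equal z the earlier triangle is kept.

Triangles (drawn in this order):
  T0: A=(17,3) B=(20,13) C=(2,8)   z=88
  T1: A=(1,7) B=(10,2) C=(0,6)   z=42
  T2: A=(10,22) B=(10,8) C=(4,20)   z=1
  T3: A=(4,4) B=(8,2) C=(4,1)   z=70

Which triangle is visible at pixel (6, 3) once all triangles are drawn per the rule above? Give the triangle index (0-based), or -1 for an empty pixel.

T0:
  2·area = 165
  edge (17, 3)→(20, 13): d=(3,10) right/bottom  bias=-1
  edge (20, 13)→(2, 8): d=(-18,-5) top-left  bias=+0
  edge (2, 8)→(17, 3): d=(15,-5) top-left  bias=+0
    (8,1)@(17, 3): e=[0,165,0] → .  [on edge]
    (5,2)@(11, 5): e=[66,99,0] → X  [on edge]
    (6,2)@(13, 5): e=[46,109,10] → X
    (7,2)@(15, 5): e=[26,119,20] → X
    (8,2)@(17, 5): e=[6,129,30] → X
    (9,2)@(19, 5): e=[-14,139,40] → .
    (2,3)@(5, 7): e=[132,33,0] → X  [on edge]
    (3,3)@(7, 7): e=[112,43,10] → X
    (4,3)@(9, 7): e=[92,53,20] → X
    (9,3)@(19, 7): e=[-8,103,70] → .
    (2,4)@(5, 9): e=[138,-3,30] → .
    (3,4)@(7, 9): e=[118,7,40] → X
  covered (21 px):
    . . . . . . . . . . .
    . . . . . . . . . . .
    . . . . . X X X X . .
    . . X X X X X X X . .
    . . . X X X X X X . .
    . . . . . . X X X X .
    . . . . . . . . . . .
    . . . . . . . . . . .
    . . . . . . . . . . .
    . . . . . . . . . . .
    . . . . . . . . . . .
    . . . . . . . . . . .
T1:
  2·area = 14  (B↔C swapped to make it positive)
  edge (1, 7)→(0, 6): d=(-1,-1) top-left  bias=+0
  edge (0, 6)→(10, 2): d=(10,-4) top-left  bias=+0
  edge (10, 2)→(1, 7): d=(-9,5) right/bottom  bias=-1
    (1,2)@(3, 5): e=[4,2,8] → X
    (2,2)@(5, 5): e=[6,10,-2] → .
    (0,3)@(1, 7): e=[0,14,0] → .  [on edge]
    (1,3)@(3, 7): e=[2,22,-10] → .
    (1,4)@(3, 9): e=[0,42,-28] → .  [on edge]
    (2,5)@(5, 11): e=[0,70,-56] → .  [on edge]
    (3,6)@(7, 13): e=[0,98,-84] → .  [on edge]
    (4,7)@(9, 15): e=[0,126,-112] → .  [on edge]
    (5,8)@(11, 17): e=[0,154,-140] → .  [on edge]
    (6,9)@(13, 19): e=[0,182,-168] → .  [on edge]
    (7,10)@(15, 21): e=[0,210,-196] → .  [on edge]
    (8,11)@(17, 23): e=[0,238,-224] → .  [on edge]
  covered (1 px):
    . . . . . . . . . . .
    . . . . . . . . . . .
    . X . . . . . . . . .
    . . . . . . . . . . .
    . . . . . . . . . . .
    . . . . . . . . . . .
    . . . . . . . . . . .
    . . . . . . . . . . .
    . . . . . . . . . . .
    . . . . . . . . . . .
    . . . . . . . . . . .
    . . . . . . . . . . .
T2:
  2·area = 84  (B↔C swapped to make it positive)
  edge (10, 22)→(4, 20): d=(-6,-2) top-left  bias=+0
  edge (4, 20)→(10, 8): d=(6,-12) top-left  bias=+0
  edge (10, 8)→(10, 22): d=(0,14) right/bottom  bias=-1
    (4,5)@(9, 11): e=[64,6,14] → X
    (5,5)@(11, 11): e=[68,30,-14] → .
    (4,6)@(9, 13): e=[52,18,14] → X
    (5,6)@(11, 13): e=[56,42,-14] → .
    (3,7)@(7, 15): e=[36,6,42] → X
    (5,7)@(11, 15): e=[44,54,-14] → .
    (3,8)@(7, 17): e=[24,18,42] → X
    (5,8)@(11, 17): e=[32,66,-14] → .
    (0,9)@(1, 19): e=[0,-42,126] → .  [on edge]
    (2,9)@(5, 19): e=[8,6,70] → X
    (5,9)@(11, 19): e=[20,78,-14] → .
    (2,10)@(5, 21): e=[-4,18,70] → .
    (3,10)@(7, 21): e=[0,42,42] → X  [on edge]
    (6,11)@(13, 23): e=[0,126,-42] → .  [on edge]
  covered (11 px):
    . . . . . . . . . . .
    . . . . . . . . . . .
    . . . . . . . . . . .
    . . . . . . . . . . .
    . . . . . . . . . . .
    . . . . X . . . . . .
    . . . . X . . . . . .
    . . . X X . . . . . .
    . . . X X . . . . . .
    . . X X X . . . . . .
    . . . X X . . . . . .
    . . . . . . . . . . .
T3:
  2·area = 12  (B↔C swapped to make it positive)
  edge (4, 4)→(4, 1): d=(0,-3) top-left  bias=+0
  edge (4, 1)→(8, 2): d=(4,1) right/bottom  bias=-1
  edge (8, 2)→(4, 4): d=(-4,2) right/bottom  bias=-1
    (2,1)@(5, 3): e=[3,7,2] → X
    (3,1)@(7, 3): e=[9,5,-2] → .
    (2,2)@(5, 5): e=[3,15,-6] → .
  covered (1 px):
    . . . . . . . . . . .
    . . X . . . . . . . .
    . . . . . . . . . . .
    . . . . . . . . . . .
    . . . . . . . . . . .
    . . . . . . . . . . .
    . . . . . . . . . . .
    . . . . . . . . . . .
    . . . . . . . . . . .
    . . . . . . . . . . .
    . . . . . . . . . . .
    . . . . . . . . . . .

Z-buffer (winner per pixel, '.' = empty):
  . . . . . . . . . . .
  . . 3 . . . . . . . .
  . 1 . . . 0 0 0 0 . .
  . . 0 0 0 0 0 0 0 . .
  . . . 0 0 0 0 0 0 . .
  . . . . 2 . 0 0 0 0 .
  . . . . 2 . . . . . .
  . . . 2 2 . . . . . .
  . . . 2 2 . . . . . .
  . . 2 2 2 . . . . . .
  . . . 2 2 . . . . . .
  . . . . . . . . . . .

Result: 0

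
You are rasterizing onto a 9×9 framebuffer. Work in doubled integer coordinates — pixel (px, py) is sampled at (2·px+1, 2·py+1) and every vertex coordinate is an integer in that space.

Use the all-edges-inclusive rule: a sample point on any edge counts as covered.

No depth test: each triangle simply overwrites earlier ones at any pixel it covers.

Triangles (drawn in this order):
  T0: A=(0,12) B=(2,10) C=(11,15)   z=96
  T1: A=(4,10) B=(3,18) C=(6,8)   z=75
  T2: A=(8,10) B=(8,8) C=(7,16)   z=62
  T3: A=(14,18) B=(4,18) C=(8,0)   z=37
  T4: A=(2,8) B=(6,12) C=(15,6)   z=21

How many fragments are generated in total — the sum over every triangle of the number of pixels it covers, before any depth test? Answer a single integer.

T0:
  2·area = 28
  edge (0, 12)→(2, 10): d=(2,-2) inclusive
  edge (2, 10)→(11, 15): d=(9,5) inclusive
  edge (11, 15)→(0, 12): d=(-11,-3) inclusive
    (5,0)@(11, 1): e=[0,-126,154] → ·  [on edge]
    (4,1)@(9, 3): e=[0,-98,126] → ·  [on edge]
    (3,2)@(7, 5): e=[0,-70,98] → ·  [on edge]
    (2,3)@(5, 7): e=[0,-42,70] → ·  [on edge]
    (1,4)@(3, 9): e=[0,-14,42] → ·  [on edge]
    (0,5)@(1, 11): e=[0,14,14] → #  [on edge]
    (1,5)@(3, 11): e=[4,4,20] → #
    (2,5)@(5, 11): e=[8,-6,26] → ·
    (0,6)@(1, 13): e=[4,32,-8] → ·
    (1,6)@(3, 13): e=[8,22,-2] → ·
    (2,6)@(5, 13): e=[12,12,4] → #
    (3,6)@(7, 13): e=[16,2,10] → #
    (5,7)@(11, 15): e=[28,0,0] → #  [on edge]
  covered (5 px):
    · · · · · · · · ·
    · · · · · · · · ·
    · · · · · · · · ·
    · · · · · · · · ·
    · · · · · · · · ·
    # # · · · · · · ·
    · · # # · · · · ·
    · · · · · # · · ·
    · · · · · · · · ·
T1:
  2·area = 14  (B↔C swapped to make it positive)
  edge (4, 10)→(6, 8): d=(2,-2) inclusive
  edge (6, 8)→(3, 18): d=(-3,10) inclusive
  edge (3, 18)→(4, 10): d=(1,-8) inclusive
    (6,0)@(13, 1): e=[0,-49,63] → ·  [on edge]
    (5,1)@(11, 3): e=[0,-35,49] → ·  [on edge]
    (4,2)@(9, 5): e=[0,-21,35] → ·  [on edge]
    (3,3)@(7, 7): e=[0,-7,21] → ·  [on edge]
    (2,4)@(5, 9): e=[0,7,7] → #  [on edge]
    (3,4)@(7, 9): e=[4,-13,23] → ·
    (1,5)@(3, 11): e=[0,21,-7] → ·  [on edge]
    (2,5)@(5, 11): e=[4,1,9] → #
    (3,5)@(7, 11): e=[8,-19,25] → ·
    (0,6)@(1, 13): e=[0,35,-21] → ·  [on edge]
    (2,6)@(5, 13): e=[8,-5,11] → ·
  covered (2 px):
    · · · · · · · · ·
    · · · · · · · · ·
    · · · · · · · · ·
    · · · · · · · · ·
    · · # · · · · · ·
    · · # · · · · · ·
    · · · · · · · · ·
    · · · · · · · · ·
    · · · · · · · · ·
T2:
  2·area = 2  (B↔C swapped to make it positive)
  edge (8, 10)→(7, 16): d=(-1,6) inclusive
  edge (7, 16)→(8, 8): d=(1,-8) inclusive
  edge (8, 8)→(8, 10): d=(0,2) inclusive
  covered (0 px):
    · · · · · · · · ·
    · · · · · · · · ·
    · · · · · · · · ·
    · · · · · · · · ·
    · · · · · · · · ·
    · · · · · · · · ·
    · · · · · · · · ·
    · · · · · · · · ·
    · · · · · · · · ·
T3:
  2·area = 180
  edge (14, 18)→(4, 18): d=(-10,0) inclusive
  edge (4, 18)→(8, 0): d=(4,-18) inclusive
  edge (8, 0)→(14, 18): d=(6,18) inclusive
    (4,1)@(9, 3): e=[150,30,0] → #  [on edge]
    (5,1)@(11, 3): e=[150,66,-36] → ·
    (3,2)@(7, 5): e=[130,2,48] → #
    (5,2)@(11, 5): e=[130,74,-24] → ·
    (3,3)@(7, 7): e=[110,10,60] → #
    (5,3)@(11, 7): e=[110,82,-12] → ·
    (3,4)@(7, 9): e=[90,18,72] → #
    (5,4)@(11, 9): e=[90,90,0] → #  [on edge]
    (6,4)@(13, 9): e=[90,126,-36] → ·
    (3,5)@(7, 11): e=[70,26,84] → #
    (6,5)@(13, 11): e=[70,134,-24] → ·
    (3,6)@(7, 13): e=[50,34,96] → #
    (6,7)@(13, 15): e=[30,150,0] → #  [on edge]
  covered (24 px):
    · · · · · · · · ·
    · · · · # · · · ·
    · · · # # · · · ·
    · · · # # · · · ·
    · · · # # # · · ·
    · · · # # # · · ·
    · · · # # # · · ·
    · · # # # # # · ·
    · · # # # # # · ·
T4:
  2·area = 60  (B↔C swapped to make it positive)
  edge (2, 8)→(15, 6): d=(13,-2) inclusive
  edge (15, 6)→(6, 12): d=(-9,6) inclusive
  edge (6, 12)→(2, 8): d=(-4,-4) inclusive
    (0,3)@(1, 7): e=[-15,75,0] → ·  [on edge]
    (4,3)@(9, 7): e=[1,27,32] → #
    (5,3)@(11, 7): e=[5,15,40] → #
    (6,3)@(13, 7): e=[9,3,48] → #
    (7,3)@(15, 7): e=[13,-9,56] → ·
    (1,4)@(3, 9): e=[15,45,0] → #  [on edge]
    (2,4)@(5, 9): e=[19,33,8] → #
    (3,4)@(7, 9): e=[23,21,16] → #
    (5,4)@(11, 9): e=[31,-3,32] → ·
    (6,4)@(13, 9): e=[35,-15,40] → ·
    (1,5)@(3, 11): e=[41,27,-8] → ·
    (2,5)@(5, 11): e=[45,15,0] → #  [on edge]
    (3,6)@(7, 13): e=[75,-15,0] → ·  [on edge]
    (4,7)@(9, 15): e=[105,-45,0] → ·  [on edge]
    (5,8)@(11, 17): e=[135,-75,0] → ·  [on edge]
  covered (9 px):
    · · · · · · · · ·
    · · · · · · · · ·
    · · · · · · · · ·
    · · · · # # # · ·
    · # # # # · · · ·
    · · # # · · · · ·
    · · · · · · · · ·
    · · · · · · · · ·
    · · · · · · · · ·

Answer: 40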